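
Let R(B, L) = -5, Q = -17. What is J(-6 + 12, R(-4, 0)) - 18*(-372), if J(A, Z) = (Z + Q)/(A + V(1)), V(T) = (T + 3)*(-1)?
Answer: 6685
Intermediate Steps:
V(T) = -3 - T (V(T) = (3 + T)*(-1) = -3 - T)
J(A, Z) = (-17 + Z)/(-4 + A) (J(A, Z) = (Z - 17)/(A + (-3 - 1*1)) = (-17 + Z)/(A + (-3 - 1)) = (-17 + Z)/(A - 4) = (-17 + Z)/(-4 + A))
J(-6 + 12, R(-4, 0)) - 18*(-372) = (-17 - 5)/(-4 + (-6 + 12)) - 18*(-372) = -22/(-4 + 6) + 6696 = -22/2 + 6696 = (1/2)*(-22) + 6696 = -11 + 6696 = 6685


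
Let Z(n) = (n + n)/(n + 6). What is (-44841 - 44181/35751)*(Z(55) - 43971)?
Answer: 1433285026743804/726937 ≈ 1.9717e+9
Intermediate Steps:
Z(n) = 2*n/(6 + n) (Z(n) = (2*n)/(6 + n) = 2*n/(6 + n))
(-44841 - 44181/35751)*(Z(55) - 43971) = (-44841 - 44181/35751)*(2*55/(6 + 55) - 43971) = (-44841 - 44181*1/35751)*(2*55/61 - 43971) = (-44841 - 14727/11917)*(2*55*(1/61) - 43971) = -534384924*(110/61 - 43971)/11917 = -534384924/11917*(-2682121/61) = 1433285026743804/726937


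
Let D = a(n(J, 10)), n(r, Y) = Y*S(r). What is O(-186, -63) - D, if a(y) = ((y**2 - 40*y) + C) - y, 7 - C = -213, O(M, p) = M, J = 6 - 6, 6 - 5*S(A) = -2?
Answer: -6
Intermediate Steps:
S(A) = 8/5 (S(A) = 6/5 - 1/5*(-2) = 6/5 + 2/5 = 8/5)
J = 0
C = 220 (C = 7 - 1*(-213) = 7 + 213 = 220)
n(r, Y) = 8*Y/5 (n(r, Y) = Y*(8/5) = 8*Y/5)
a(y) = 220 + y**2 - 41*y (a(y) = ((y**2 - 40*y) + 220) - y = (220 + y**2 - 40*y) - y = 220 + y**2 - 41*y)
D = -180 (D = 220 + ((8/5)*10)**2 - 328*10/5 = 220 + 16**2 - 41*16 = 220 + 256 - 656 = -180)
O(-186, -63) - D = -186 - 1*(-180) = -186 + 180 = -6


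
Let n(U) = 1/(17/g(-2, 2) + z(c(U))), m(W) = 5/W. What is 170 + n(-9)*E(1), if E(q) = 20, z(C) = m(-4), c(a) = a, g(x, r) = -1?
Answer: 12330/73 ≈ 168.90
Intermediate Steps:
z(C) = -5/4 (z(C) = 5/(-4) = 5*(-¼) = -5/4)
n(U) = -4/73 (n(U) = 1/(17/(-1) - 5/4) = 1/(17*(-1) - 5/4) = 1/(-17 - 5/4) = 1/(-73/4) = -4/73)
170 + n(-9)*E(1) = 170 - 4/73*20 = 170 - 80/73 = 12330/73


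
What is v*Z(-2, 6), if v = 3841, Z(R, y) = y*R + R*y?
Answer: -92184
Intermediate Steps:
Z(R, y) = 2*R*y (Z(R, y) = R*y + R*y = 2*R*y)
v*Z(-2, 6) = 3841*(2*(-2)*6) = 3841*(-24) = -92184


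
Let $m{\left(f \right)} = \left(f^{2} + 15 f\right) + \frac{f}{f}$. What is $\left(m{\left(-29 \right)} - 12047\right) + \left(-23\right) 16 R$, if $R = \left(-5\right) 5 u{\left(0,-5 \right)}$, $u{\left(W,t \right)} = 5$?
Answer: $34360$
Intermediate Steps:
$m{\left(f \right)} = 1 + f^{2} + 15 f$ ($m{\left(f \right)} = \left(f^{2} + 15 f\right) + 1 = 1 + f^{2} + 15 f$)
$R = -125$ ($R = \left(-5\right) 5 \cdot 5 = \left(-25\right) 5 = -125$)
$\left(m{\left(-29 \right)} - 12047\right) + \left(-23\right) 16 R = \left(\left(1 + \left(-29\right)^{2} + 15 \left(-29\right)\right) - 12047\right) + \left(-23\right) 16 \left(-125\right) = \left(\left(1 + 841 - 435\right) + \left(-13136 + 1089\right)\right) - -46000 = \left(407 - 12047\right) + 46000 = -11640 + 46000 = 34360$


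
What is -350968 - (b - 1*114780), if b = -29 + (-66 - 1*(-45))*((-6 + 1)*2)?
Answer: -236369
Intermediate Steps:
b = 181 (b = -29 + (-66 + 45)*(-5*2) = -29 - 21*(-10) = -29 + 210 = 181)
-350968 - (b - 1*114780) = -350968 - (181 - 1*114780) = -350968 - (181 - 114780) = -350968 - 1*(-114599) = -350968 + 114599 = -236369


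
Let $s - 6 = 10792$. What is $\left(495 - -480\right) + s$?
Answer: $11773$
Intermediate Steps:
$s = 10798$ ($s = 6 + 10792 = 10798$)
$\left(495 - -480\right) + s = \left(495 - -480\right) + 10798 = \left(495 + 480\right) + 10798 = 975 + 10798 = 11773$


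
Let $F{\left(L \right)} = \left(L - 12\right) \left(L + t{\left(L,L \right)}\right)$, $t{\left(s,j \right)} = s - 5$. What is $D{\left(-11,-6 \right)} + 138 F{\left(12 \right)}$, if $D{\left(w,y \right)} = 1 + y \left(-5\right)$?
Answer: $31$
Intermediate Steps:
$t{\left(s,j \right)} = -5 + s$
$D{\left(w,y \right)} = 1 - 5 y$
$F{\left(L \right)} = \left(-12 + L\right) \left(-5 + 2 L\right)$ ($F{\left(L \right)} = \left(L - 12\right) \left(L + \left(-5 + L\right)\right) = \left(-12 + L\right) \left(-5 + 2 L\right)$)
$D{\left(-11,-6 \right)} + 138 F{\left(12 \right)} = \left(1 - -30\right) + 138 \left(60 - 348 + 2 \cdot 12^{2}\right) = \left(1 + 30\right) + 138 \left(60 - 348 + 2 \cdot 144\right) = 31 + 138 \left(60 - 348 + 288\right) = 31 + 138 \cdot 0 = 31 + 0 = 31$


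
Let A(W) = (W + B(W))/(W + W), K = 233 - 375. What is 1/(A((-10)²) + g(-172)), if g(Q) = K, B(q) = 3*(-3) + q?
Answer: -200/28209 ≈ -0.0070899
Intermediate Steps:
B(q) = -9 + q
K = -142
g(Q) = -142
A(W) = (-9 + 2*W)/(2*W) (A(W) = (W + (-9 + W))/(W + W) = (-9 + 2*W)/((2*W)) = (-9 + 2*W)*(1/(2*W)) = (-9 + 2*W)/(2*W))
1/(A((-10)²) + g(-172)) = 1/((-9/2 + (-10)²)/((-10)²) - 142) = 1/((-9/2 + 100)/100 - 142) = 1/((1/100)*(191/2) - 142) = 1/(191/200 - 142) = 1/(-28209/200) = -200/28209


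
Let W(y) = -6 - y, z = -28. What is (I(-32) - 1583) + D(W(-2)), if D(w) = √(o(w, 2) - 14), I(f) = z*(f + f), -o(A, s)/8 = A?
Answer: 209 + 3*√2 ≈ 213.24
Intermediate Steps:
o(A, s) = -8*A
I(f) = -56*f (I(f) = -28*(f + f) = -56*f)
D(w) = √(-14 - 8*w) (D(w) = √(-8*w - 14) = √(-14 - 8*w))
(I(-32) - 1583) + D(W(-2)) = (-56*(-32) - 1583) + √(-14 - 8*(-6 - 1*(-2))) = (1792 - 1583) + √(-14 - 8*(-6 + 2)) = 209 + √(-14 - 8*(-4)) = 209 + √(-14 + 32) = 209 + √18 = 209 + 3*√2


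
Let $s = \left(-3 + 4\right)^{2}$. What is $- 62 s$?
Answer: $-62$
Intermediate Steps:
$s = 1$ ($s = 1^{2} = 1$)
$- 62 s = \left(-62\right) 1 = -62$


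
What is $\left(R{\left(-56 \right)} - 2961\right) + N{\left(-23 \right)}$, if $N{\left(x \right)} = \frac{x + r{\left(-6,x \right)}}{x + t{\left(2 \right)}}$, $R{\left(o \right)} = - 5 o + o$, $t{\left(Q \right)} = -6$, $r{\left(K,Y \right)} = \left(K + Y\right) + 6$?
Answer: $- \frac{79327}{29} \approx -2735.4$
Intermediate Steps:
$r{\left(K,Y \right)} = 6 + K + Y$
$R{\left(o \right)} = - 4 o$
$N{\left(x \right)} = \frac{2 x}{-6 + x}$ ($N{\left(x \right)} = \frac{x + \left(6 - 6 + x\right)}{x - 6} = \frac{x + x}{-6 + x} = \frac{2 x}{-6 + x}$)
$\left(R{\left(-56 \right)} - 2961\right) + N{\left(-23 \right)} = \left(\left(-4\right) \left(-56\right) - 2961\right) + 2 \left(-23\right) \frac{1}{-6 - 23} = \left(224 - 2961\right) + 2 \left(-23\right) \frac{1}{-29} = -2737 + 2 \left(-23\right) \left(- \frac{1}{29}\right) = -2737 + \frac{46}{29} = - \frac{79327}{29}$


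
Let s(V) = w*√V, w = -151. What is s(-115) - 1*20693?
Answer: -20693 - 151*I*√115 ≈ -20693.0 - 1619.3*I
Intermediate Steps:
s(V) = -151*√V
s(-115) - 1*20693 = -151*I*√115 - 1*20693 = -151*I*√115 - 20693 = -20693 - 151*I*√115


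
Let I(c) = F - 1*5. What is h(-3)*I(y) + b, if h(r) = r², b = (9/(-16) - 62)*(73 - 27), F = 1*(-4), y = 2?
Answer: -23671/8 ≈ -2958.9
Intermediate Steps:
F = -4
I(c) = -9 (I(c) = -4 - 1*5 = -4 - 5 = -9)
b = -23023/8 (b = (9*(-1/16) - 62)*46 = (-9/16 - 62)*46 = -1001/16*46 = -23023/8 ≈ -2877.9)
h(-3)*I(y) + b = (-3)²*(-9) - 23023/8 = 9*(-9) - 23023/8 = -81 - 23023/8 = -23671/8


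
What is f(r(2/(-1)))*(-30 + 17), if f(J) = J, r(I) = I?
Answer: 26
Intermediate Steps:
f(r(2/(-1)))*(-30 + 17) = (2/(-1))*(-30 + 17) = (2*(-1))*(-13) = -2*(-13) = 26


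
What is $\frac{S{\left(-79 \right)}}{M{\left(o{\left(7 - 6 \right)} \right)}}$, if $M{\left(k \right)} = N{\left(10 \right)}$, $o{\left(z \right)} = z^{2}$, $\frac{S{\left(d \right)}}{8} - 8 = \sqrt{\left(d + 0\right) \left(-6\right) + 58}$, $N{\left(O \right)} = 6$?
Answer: $\frac{32}{3} + \frac{8 \sqrt{133}}{3} \approx 41.42$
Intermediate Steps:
$S{\left(d \right)} = 64 + 8 \sqrt{58 - 6 d}$ ($S{\left(d \right)} = 64 + 8 \sqrt{\left(d + 0\right) \left(-6\right) + 58} = 64 + 8 \sqrt{d \left(-6\right) + 58} = 64 + 8 \sqrt{- 6 d + 58} = 64 + 8 \sqrt{58 - 6 d}$)
$M{\left(k \right)} = 6$
$\frac{S{\left(-79 \right)}}{M{\left(o{\left(7 - 6 \right)} \right)}} = \frac{64 + 8 \sqrt{58 - -474}}{6} = \left(64 + 8 \sqrt{58 + 474}\right) \frac{1}{6} = \left(64 + 8 \sqrt{532}\right) \frac{1}{6} = \left(64 + 8 \cdot 2 \sqrt{133}\right) \frac{1}{6} = \left(64 + 16 \sqrt{133}\right) \frac{1}{6} = \frac{32}{3} + \frac{8 \sqrt{133}}{3}$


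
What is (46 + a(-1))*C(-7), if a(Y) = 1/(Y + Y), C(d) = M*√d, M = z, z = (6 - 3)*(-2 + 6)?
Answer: 546*I*√7 ≈ 1444.6*I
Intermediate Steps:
z = 12 (z = 3*4 = 12)
M = 12
C(d) = 12*√d
a(Y) = 1/(2*Y)
(46 + a(-1))*C(-7) = (46 + (½)/(-1))*(12*√(-7)) = (46 + (½)*(-1))*(12*(I*√7)) = (46 - ½)*(12*I*√7) = 91*(12*I*√7)/2 = 546*I*√7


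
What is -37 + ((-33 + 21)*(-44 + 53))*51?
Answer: -5545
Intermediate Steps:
-37 + ((-33 + 21)*(-44 + 53))*51 = -37 - 12*9*51 = -37 - 108*51 = -37 - 5508 = -5545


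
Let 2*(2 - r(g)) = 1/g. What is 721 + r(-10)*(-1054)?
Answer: -14397/10 ≈ -1439.7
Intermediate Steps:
r(g) = 2 - 1/(2*g)
721 + r(-10)*(-1054) = 721 + (2 - 1/2/(-10))*(-1054) = 721 + (2 - 1/2*(-1/10))*(-1054) = 721 + (2 + 1/20)*(-1054) = 721 + (41/20)*(-1054) = 721 - 21607/10 = -14397/10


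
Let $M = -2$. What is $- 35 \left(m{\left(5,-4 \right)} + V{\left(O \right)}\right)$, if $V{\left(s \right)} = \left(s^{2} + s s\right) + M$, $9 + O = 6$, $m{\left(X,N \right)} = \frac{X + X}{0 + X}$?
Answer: $-630$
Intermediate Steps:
$m{\left(X,N \right)} = 2$ ($m{\left(X,N \right)} = \frac{2 X}{X} = 2$)
$O = -3$ ($O = -9 + 6 = -3$)
$V{\left(s \right)} = -2 + 2 s^{2}$ ($V{\left(s \right)} = \left(s^{2} + s s\right) - 2 = \left(s^{2} + s^{2}\right) - 2 = 2 s^{2} - 2 = -2 + 2 s^{2}$)
$- 35 \left(m{\left(5,-4 \right)} + V{\left(O \right)}\right) = - 35 \left(2 - \left(2 - 2 \left(-3\right)^{2}\right)\right) = - 35 \left(2 + \left(-2 + 2 \cdot 9\right)\right) = - 35 \left(2 + \left(-2 + 18\right)\right) = - 35 \left(2 + 16\right) = \left(-35\right) 18 = -630$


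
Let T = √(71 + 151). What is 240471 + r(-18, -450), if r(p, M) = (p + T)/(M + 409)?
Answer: 9859329/41 - √222/41 ≈ 2.4047e+5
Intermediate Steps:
T = √222 ≈ 14.900
r(p, M) = (p + √222)/(409 + M) (r(p, M) = (p + √222)/(M + 409) = (p + √222)/(409 + M))
240471 + r(-18, -450) = 240471 + (-18 + √222)/(409 - 450) = 240471 + (-18 + √222)/(-41) = 240471 - (-18 + √222)/41 = 240471 + (18/41 - √222/41) = 9859329/41 - √222/41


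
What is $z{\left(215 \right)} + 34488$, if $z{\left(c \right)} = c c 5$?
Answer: $265613$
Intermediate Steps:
$z{\left(c \right)} = 5 c^{2}$ ($z{\left(c \right)} = c^{2} \cdot 5 = 5 c^{2}$)
$z{\left(215 \right)} + 34488 = 5 \cdot 215^{2} + 34488 = 5 \cdot 46225 + 34488 = 231125 + 34488 = 265613$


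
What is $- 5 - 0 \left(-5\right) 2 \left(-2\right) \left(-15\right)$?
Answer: $0$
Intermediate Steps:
$- 5 - 0 \left(-5\right) 2 \left(-2\right) \left(-15\right) = - 5 - 0 \cdot 2 \left(-2\right) \left(-15\right) = - 5 \left(-1\right) 0 \left(-2\right) \left(-15\right) = - 5 \cdot 0 \left(-2\right) \left(-15\right) = \left(-5\right) 0 \left(-15\right) = 0 \left(-15\right) = 0$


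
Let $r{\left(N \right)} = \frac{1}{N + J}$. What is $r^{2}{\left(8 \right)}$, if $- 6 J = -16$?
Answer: $\frac{9}{1024} \approx 0.0087891$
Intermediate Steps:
$J = \frac{8}{3}$ ($J = \left(- \frac{1}{6}\right) \left(-16\right) = \frac{8}{3} \approx 2.6667$)
$r{\left(N \right)} = \frac{1}{\frac{8}{3} + N}$ ($r{\left(N \right)} = \frac{1}{N + \frac{8}{3}} = \frac{1}{\frac{8}{3} + N}$)
$r^{2}{\left(8 \right)} = \left(\frac{3}{8 + 3 \cdot 8}\right)^{2} = \left(\frac{3}{8 + 24}\right)^{2} = \left(\frac{3}{32}\right)^{2} = \frac{9}{1024}$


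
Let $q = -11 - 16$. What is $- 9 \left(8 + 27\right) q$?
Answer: $8505$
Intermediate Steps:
$q = -27$ ($q = -11 - 16 = -27$)
$- 9 \left(8 + 27\right) q = - 9 \left(8 + 27\right) \left(-27\right) = \left(-9\right) 35 \left(-27\right) = \left(-315\right) \left(-27\right) = 8505$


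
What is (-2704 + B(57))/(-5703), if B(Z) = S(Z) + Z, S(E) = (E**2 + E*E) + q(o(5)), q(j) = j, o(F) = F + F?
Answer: -1287/1901 ≈ -0.67701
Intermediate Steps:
o(F) = 2*F
S(E) = 10 + 2*E**2 (S(E) = (E**2 + E*E) + 2*5 = (E**2 + E**2) + 10 = 2*E**2 + 10 = 10 + 2*E**2)
B(Z) = 10 + Z + 2*Z**2 (B(Z) = (10 + 2*Z**2) + Z = 10 + Z + 2*Z**2)
(-2704 + B(57))/(-5703) = (-2704 + (10 + 57 + 2*57**2))/(-5703) = (-2704 + (10 + 57 + 2*3249))*(-1/5703) = (-2704 + (10 + 57 + 6498))*(-1/5703) = (-2704 + 6565)*(-1/5703) = 3861*(-1/5703) = -1287/1901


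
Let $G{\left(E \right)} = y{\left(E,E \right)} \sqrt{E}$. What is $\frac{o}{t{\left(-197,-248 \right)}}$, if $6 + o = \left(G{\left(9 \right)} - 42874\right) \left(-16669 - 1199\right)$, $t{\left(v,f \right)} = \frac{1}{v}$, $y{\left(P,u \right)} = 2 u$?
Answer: $-150726227538$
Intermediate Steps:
$G{\left(E \right)} = 2 E^{\frac{3}{2}}$ ($G{\left(E \right)} = 2 E \sqrt{E} = 2 E^{\frac{3}{2}}$)
$o = 765107754$ ($o = -6 + \left(2 \cdot 9^{\frac{3}{2}} - 42874\right) \left(-16669 - 1199\right) = -6 + \left(2 \cdot 27 - 42874\right) \left(-17868\right) = -6 + \left(54 - 42874\right) \left(-17868\right) = -6 - -765107760 = -6 + 765107760 = 765107754$)
$\frac{o}{t{\left(-197,-248 \right)}} = \frac{765107754}{\frac{1}{-197}} = \frac{765107754}{- \frac{1}{197}} = 765107754 \left(-197\right) = -150726227538$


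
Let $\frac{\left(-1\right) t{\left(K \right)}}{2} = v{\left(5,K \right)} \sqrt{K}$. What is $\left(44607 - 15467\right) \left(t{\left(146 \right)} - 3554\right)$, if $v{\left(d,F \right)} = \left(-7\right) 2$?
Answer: $-103563560 + 815920 \sqrt{146} \approx -9.3705 \cdot 10^{7}$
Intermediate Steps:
$v{\left(d,F \right)} = -14$
$t{\left(K \right)} = 28 \sqrt{K}$ ($t{\left(K \right)} = - 2 \left(- 14 \sqrt{K}\right) = 28 \sqrt{K}$)
$\left(44607 - 15467\right) \left(t{\left(146 \right)} - 3554\right) = \left(44607 - 15467\right) \left(28 \sqrt{146} - 3554\right) = 29140 \left(-3554 + 28 \sqrt{146}\right) = -103563560 + 815920 \sqrt{146}$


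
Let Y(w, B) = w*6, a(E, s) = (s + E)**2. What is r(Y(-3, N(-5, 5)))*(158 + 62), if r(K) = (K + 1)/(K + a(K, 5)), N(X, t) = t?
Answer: -3740/151 ≈ -24.768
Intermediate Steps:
a(E, s) = (E + s)**2
Y(w, B) = 6*w
r(K) = (1 + K)/(K + (5 + K)**2) (r(K) = (K + 1)/(K + (K + 5)**2) = (1 + K)/(K + (5 + K)**2))
r(Y(-3, N(-5, 5)))*(158 + 62) = ((1 + 6*(-3))/(6*(-3) + (5 + 6*(-3))**2))*(158 + 62) = ((1 - 18)/(-18 + (5 - 18)**2))*220 = (-17/(-18 + (-13)**2))*220 = (-17/(-18 + 169))*220 = (-17/151)*220 = ((1/151)*(-17))*220 = -17/151*220 = -3740/151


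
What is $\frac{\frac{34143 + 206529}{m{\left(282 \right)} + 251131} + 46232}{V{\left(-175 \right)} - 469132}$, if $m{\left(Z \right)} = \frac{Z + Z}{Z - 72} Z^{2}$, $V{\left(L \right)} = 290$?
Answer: $- \frac{16347055492}{165774795307} \approx -0.09861$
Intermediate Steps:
$m{\left(Z \right)} = \frac{2 Z^{3}}{-72 + Z}$ ($m{\left(Z \right)} = \frac{2 Z}{-72 + Z} Z^{2} = \frac{2 Z^{3}}{-72 + Z}$)
$\frac{\frac{34143 + 206529}{m{\left(282 \right)} + 251131} + 46232}{V{\left(-175 \right)} - 469132} = \frac{\frac{34143 + 206529}{\frac{2 \cdot 282^{3}}{-72 + 282} + 251131} + 46232}{290 - 469132} = \frac{\frac{240672}{2 \cdot 22425768 \cdot \frac{1}{210} + 251131} + 46232}{-468842} = \left(\frac{240672}{2 \cdot 22425768 \cdot \frac{1}{210} + 251131} + 46232\right) \left(- \frac{1}{468842}\right) = \left(\frac{240672}{\frac{7475256}{35} + 251131} + 46232\right) \left(- \frac{1}{468842}\right) = \left(\frac{240672}{\frac{16264841}{35}} + 46232\right) \left(- \frac{1}{468842}\right) = \left(240672 \cdot \frac{35}{16264841} + 46232\right) \left(- \frac{1}{468842}\right) = \left(\frac{366240}{707167} + 46232\right) \left(- \frac{1}{468842}\right) = \frac{32694110984}{707167} \left(- \frac{1}{468842}\right) = - \frac{16347055492}{165774795307}$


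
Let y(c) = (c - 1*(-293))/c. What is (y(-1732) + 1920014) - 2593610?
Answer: -1166666833/1732 ≈ -6.7360e+5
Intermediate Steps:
y(c) = (293 + c)/c (y(c) = (c + 293)/c = (293 + c)/c)
(y(-1732) + 1920014) - 2593610 = ((293 - 1732)/(-1732) + 1920014) - 2593610 = (-1/1732*(-1439) + 1920014) - 2593610 = (1439/1732 + 1920014) - 2593610 = 3325465687/1732 - 2593610 = -1166666833/1732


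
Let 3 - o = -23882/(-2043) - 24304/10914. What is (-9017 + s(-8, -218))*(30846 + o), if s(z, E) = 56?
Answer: -342329353799969/1238739 ≈ -2.7635e+8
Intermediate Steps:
o = -24017195/3716217 (o = 3 - (-23882/(-2043) - 24304/10914) = 3 - (-23882*(-1/2043) - 24304*1/10914) = 3 - (23882/2043 - 12152/5457) = 3 - 1*35165846/3716217 = 3 - 35165846/3716217 = -24017195/3716217 ≈ -6.4628)
(-9017 + s(-8, -218))*(30846 + o) = (-9017 + 56)*(30846 - 24017195/3716217) = -8961*114606412387/3716217 = -342329353799969/1238739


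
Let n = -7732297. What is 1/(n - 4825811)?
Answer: -1/12558108 ≈ -7.9630e-8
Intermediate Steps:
1/(n - 4825811) = 1/(-7732297 - 4825811) = 1/(-12558108) = -1/12558108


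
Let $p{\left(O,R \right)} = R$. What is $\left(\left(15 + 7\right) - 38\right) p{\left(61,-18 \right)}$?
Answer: $288$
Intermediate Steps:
$\left(\left(15 + 7\right) - 38\right) p{\left(61,-18 \right)} = \left(\left(15 + 7\right) - 38\right) \left(-18\right) = \left(22 - 38\right) \left(-18\right) = \left(-16\right) \left(-18\right) = 288$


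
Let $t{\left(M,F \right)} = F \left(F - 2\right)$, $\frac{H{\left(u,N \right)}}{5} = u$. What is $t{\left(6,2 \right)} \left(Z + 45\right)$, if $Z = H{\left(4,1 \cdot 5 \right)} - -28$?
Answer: $0$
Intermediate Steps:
$H{\left(u,N \right)} = 5 u$
$t{\left(M,F \right)} = F \left(-2 + F\right)$
$Z = 48$ ($Z = 5 \cdot 4 - -28 = 20 + 28 = 48$)
$t{\left(6,2 \right)} \left(Z + 45\right) = 2 \left(-2 + 2\right) \left(48 + 45\right) = 2 \cdot 0 \cdot 93 = 0 \cdot 93 = 0$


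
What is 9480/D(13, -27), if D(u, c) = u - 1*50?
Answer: -9480/37 ≈ -256.22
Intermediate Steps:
D(u, c) = -50 + u (D(u, c) = u - 50 = -50 + u)
9480/D(13, -27) = 9480/(-50 + 13) = 9480/(-37) = 9480*(-1/37) = -9480/37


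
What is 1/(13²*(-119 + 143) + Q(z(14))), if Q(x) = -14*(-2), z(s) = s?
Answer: 1/4084 ≈ 0.00024486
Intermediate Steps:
Q(x) = 28
1/(13²*(-119 + 143) + Q(z(14))) = 1/(13²*(-119 + 143) + 28) = 1/(169*24 + 28) = 1/(4056 + 28) = 1/4084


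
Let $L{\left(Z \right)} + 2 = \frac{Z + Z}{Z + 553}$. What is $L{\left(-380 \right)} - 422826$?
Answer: $- \frac{73150004}{173} \approx -4.2283 \cdot 10^{5}$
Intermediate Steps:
$L{\left(Z \right)} = -2 + \frac{2 Z}{553 + Z}$ ($L{\left(Z \right)} = -2 + \frac{Z + Z}{Z + 553} = -2 + \frac{2 Z}{553 + Z}$)
$L{\left(-380 \right)} - 422826 = - \frac{1106}{553 - 380} - 422826 = - \frac{1106}{173} - 422826 = - \frac{73150004}{173}$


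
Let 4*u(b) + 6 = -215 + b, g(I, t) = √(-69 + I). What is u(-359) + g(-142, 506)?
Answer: -145 + I*√211 ≈ -145.0 + 14.526*I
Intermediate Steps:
u(b) = -221/4 + b/4 (u(b) = -3/2 + (-215 + b)/4 = -3/2 + (-215/4 + b/4) = -221/4 + b/4)
u(-359) + g(-142, 506) = (-221/4 + (¼)*(-359)) + √(-69 - 142) = (-221/4 - 359/4) + √(-211) = -145 + I*√211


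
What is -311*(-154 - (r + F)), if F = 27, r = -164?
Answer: 5287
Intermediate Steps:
-311*(-154 - (r + F)) = -311*(-154 - (-164 + 27)) = -311*(-154 - 1*(-137)) = -311*(-154 + 137) = -311*(-17) = 5287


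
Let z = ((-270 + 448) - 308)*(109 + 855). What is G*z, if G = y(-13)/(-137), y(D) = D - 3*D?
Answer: 3258320/137 ≈ 23783.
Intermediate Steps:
y(D) = -2*D
z = -125320 (z = (178 - 308)*964 = -130*964 = -125320)
G = -26/137 (G = -2*(-13)/(-137) = 26*(-1/137) = -26/137 ≈ -0.18978)
G*z = -26/137*(-125320) = 3258320/137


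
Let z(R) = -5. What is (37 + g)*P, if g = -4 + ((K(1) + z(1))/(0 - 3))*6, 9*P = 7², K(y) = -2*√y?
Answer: 2303/9 ≈ 255.89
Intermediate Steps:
P = 49/9 (P = (⅑)*7² = (⅑)*49 = 49/9 ≈ 5.4444)
g = 10 (g = -4 + ((-2*√1 - 5)/(0 - 3))*6 = -4 + ((-2*1 - 5)/(-3))*6 = -4 + ((-2 - 5)*(-⅓))*6 = -4 - 7*(-⅓)*6 = -4 + (7/3)*6 = -4 + 14 = 10)
(37 + g)*P = (37 + 10)*(49/9) = 47*(49/9) = 2303/9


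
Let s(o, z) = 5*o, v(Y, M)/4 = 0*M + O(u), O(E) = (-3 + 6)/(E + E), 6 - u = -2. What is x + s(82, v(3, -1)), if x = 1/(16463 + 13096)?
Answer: 12119191/29559 ≈ 410.00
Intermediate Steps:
u = 8 (u = 6 - 1*(-2) = 6 + 2 = 8)
O(E) = 3/(2*E) (O(E) = 3/((2*E)) = 3*(1/(2*E)) = 3/(2*E))
v(Y, M) = 3/4 (v(Y, M) = 4*(0*M + (3/2)/8) = 4*(0 + (3/2)*(1/8)) = 4*(0 + 3/16) = 4*(3/16) = 3/4)
x = 1/29559 ≈ 3.3831e-5
x + s(82, v(3, -1)) = 1/29559 + 5*82 = 1/29559 + 410 = 12119191/29559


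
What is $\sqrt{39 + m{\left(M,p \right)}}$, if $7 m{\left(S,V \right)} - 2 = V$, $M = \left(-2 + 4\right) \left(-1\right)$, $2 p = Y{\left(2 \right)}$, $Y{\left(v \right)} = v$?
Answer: $\frac{2 \sqrt{483}}{7} \approx 6.2792$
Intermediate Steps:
$p = 1$ ($p = \frac{1}{2} \cdot 2 = 1$)
$M = -2$ ($M = 2 \left(-1\right) = -2$)
$m{\left(S,V \right)} = \frac{2}{7} + \frac{V}{7}$
$\sqrt{39 + m{\left(M,p \right)}} = \sqrt{39 + \left(\frac{2}{7} + \frac{1}{7} \cdot 1\right)} = \sqrt{39 + \left(\frac{2}{7} + \frac{1}{7}\right)} = \sqrt{39 + \frac{3}{7}} = \sqrt{\frac{276}{7}} = \frac{2 \sqrt{483}}{7}$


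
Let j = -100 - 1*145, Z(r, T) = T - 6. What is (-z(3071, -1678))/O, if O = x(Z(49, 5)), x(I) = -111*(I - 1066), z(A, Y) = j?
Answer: 245/118437 ≈ 0.0020686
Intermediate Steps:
Z(r, T) = -6 + T
j = -245 (j = -100 - 145 = -245)
z(A, Y) = -245
x(I) = 118326 - 111*I (x(I) = -111*(-1066 + I) = 118326 - 111*I)
O = 118437 (O = 118326 - 111*(-6 + 5) = 118326 - 111*(-1) = 118326 + 111 = 118437)
(-z(3071, -1678))/O = -1*(-245)/118437 = 245*(1/118437) = 245/118437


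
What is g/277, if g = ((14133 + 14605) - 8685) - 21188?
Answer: -1135/277 ≈ -4.0975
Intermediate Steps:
g = -1135 (g = (28738 - 8685) - 21188 = 20053 - 21188 = -1135)
g/277 = -1135/277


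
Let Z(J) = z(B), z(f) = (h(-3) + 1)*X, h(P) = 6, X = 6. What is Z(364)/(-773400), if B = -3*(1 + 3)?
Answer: -7/128900 ≈ -5.4306e-5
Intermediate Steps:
B = -12 (B = -3*4 = -12)
z(f) = 42 (z(f) = (6 + 1)*6 = 7*6 = 42)
Z(J) = 42
Z(364)/(-773400) = 42/(-773400) = 42*(-1/773400) = -7/128900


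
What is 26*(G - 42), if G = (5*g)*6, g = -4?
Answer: -4212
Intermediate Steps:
G = -120 (G = (5*(-4))*6 = -20*6 = -120)
26*(G - 42) = 26*(-120 - 42) = 26*(-162) = -4212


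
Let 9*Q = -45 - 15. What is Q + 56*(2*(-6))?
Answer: -2036/3 ≈ -678.67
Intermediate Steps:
Q = -20/3 (Q = (-45 - 15)/9 = (⅑)*(-60) = -20/3 ≈ -6.6667)
Q + 56*(2*(-6)) = -20/3 + 56*(2*(-6)) = -20/3 + 56*(-12) = -20/3 - 672 = -2036/3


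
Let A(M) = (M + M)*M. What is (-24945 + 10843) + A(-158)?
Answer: 35826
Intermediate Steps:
A(M) = 2*M**2 (A(M) = (2*M)*M = 2*M**2)
(-24945 + 10843) + A(-158) = (-24945 + 10843) + 2*(-158)**2 = -14102 + 2*24964 = -14102 + 49928 = 35826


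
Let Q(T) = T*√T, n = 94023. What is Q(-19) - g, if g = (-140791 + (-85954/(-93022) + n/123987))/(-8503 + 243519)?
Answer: 270632704979445/451760239014904 - 19*I*√19 ≈ 0.59906 - 82.819*I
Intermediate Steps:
Q(T) = T^(3/2)
g = -270632704979445/451760239014904 (g = (-140791 + (-85954/(-93022) + 94023/123987))/(-8503 + 243519) = (-140791 + (-85954*(-1/93022) + 94023*(1/123987)))/235016 = (-140791 + (42977/46511 + 31341/41329))*(1/235016) = (-140791 + 3233897684/1922253119)*(1/235016) = -270632704979445/1922253119*1/235016 = -270632704979445/451760239014904 ≈ -0.59906)
Q(-19) - g = (-19)^(3/2) - 1*(-270632704979445/451760239014904) = -19*I*√19 + 270632704979445/451760239014904 = 270632704979445/451760239014904 - 19*I*√19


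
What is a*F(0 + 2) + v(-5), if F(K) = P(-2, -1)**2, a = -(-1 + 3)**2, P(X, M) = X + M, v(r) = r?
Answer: -41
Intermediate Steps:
P(X, M) = M + X
a = -4 (a = -1*2**2 = -1*4 = -4)
F(K) = 9 (F(K) = (-1 - 2)**2 = (-3)**2 = 9)
a*F(0 + 2) + v(-5) = -4*9 - 5 = -36 - 5 = -41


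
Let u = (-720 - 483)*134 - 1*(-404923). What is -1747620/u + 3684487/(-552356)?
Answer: -1863295248847/134620756676 ≈ -13.841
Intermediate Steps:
u = 243721 (u = -1203*134 + 404923 = -161202 + 404923 = 243721)
-1747620/u + 3684487/(-552356) = -1747620/243721 + 3684487/(-552356) = -1747620*1/243721 + 3684487*(-1/552356) = -1747620/243721 - 3684487/552356 = -1863295248847/134620756676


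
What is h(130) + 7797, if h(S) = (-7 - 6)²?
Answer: 7966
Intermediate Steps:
h(S) = 169 (h(S) = (-13)² = 169)
h(130) + 7797 = 169 + 7797 = 7966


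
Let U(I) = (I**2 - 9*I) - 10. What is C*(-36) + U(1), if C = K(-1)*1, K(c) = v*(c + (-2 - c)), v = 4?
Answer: 270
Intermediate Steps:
U(I) = -10 + I**2 - 9*I
K(c) = -8 (K(c) = 4*(c + (-2 - c)) = 4*(-2) = -8)
C = -8 (C = -8*1 = -8)
C*(-36) + U(1) = -8*(-36) + (-10 + 1**2 - 9*1) = 288 + (-10 + 1 - 9) = 288 - 18 = 270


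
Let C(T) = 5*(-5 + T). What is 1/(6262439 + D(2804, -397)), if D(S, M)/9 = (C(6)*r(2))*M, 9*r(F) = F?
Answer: 1/6258469 ≈ 1.5978e-7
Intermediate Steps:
r(F) = F/9
C(T) = -25 + 5*T
D(S, M) = 10*M (D(S, M) = 9*(((-25 + 5*6)*((⅑)*2))*M) = 9*(((-25 + 30)*(2/9))*M) = 9*((5*(2/9))*M) = 9*(10*M/9) = 10*M)
1/(6262439 + D(2804, -397)) = 1/(6262439 + 10*(-397)) = 1/(6262439 - 3970) = 1/6258469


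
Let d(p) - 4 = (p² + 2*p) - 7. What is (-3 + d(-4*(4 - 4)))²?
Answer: 36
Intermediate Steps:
d(p) = -3 + p² + 2*p (d(p) = 4 + ((p² + 2*p) - 7) = 4 + (-7 + p² + 2*p) = -3 + p² + 2*p)
(-3 + d(-4*(4 - 4)))² = (-3 + (-3 + (-4*(4 - 4))² + 2*(-4*(4 - 4))))² = (-3 + (-3 + (-4*0)² + 2*(-4*0)))² = (-3 + (-3 + 0² + 2*0))² = (-3 + (-3 + 0 + 0))² = (-3 - 3)² = (-6)² = 36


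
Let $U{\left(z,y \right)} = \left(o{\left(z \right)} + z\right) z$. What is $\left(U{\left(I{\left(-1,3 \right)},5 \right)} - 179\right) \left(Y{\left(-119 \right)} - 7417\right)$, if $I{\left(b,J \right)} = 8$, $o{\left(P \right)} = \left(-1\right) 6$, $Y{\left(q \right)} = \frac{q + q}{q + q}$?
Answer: $1208808$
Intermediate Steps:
$Y{\left(q \right)} = 1$ ($Y{\left(q \right)} = \frac{2 q}{2 q} = 2 q \frac{1}{2 q} = 1$)
$o{\left(P \right)} = -6$
$U{\left(z,y \right)} = z \left(-6 + z\right)$ ($U{\left(z,y \right)} = \left(-6 + z\right) z = z \left(-6 + z\right)$)
$\left(U{\left(I{\left(-1,3 \right)},5 \right)} - 179\right) \left(Y{\left(-119 \right)} - 7417\right) = \left(8 \left(-6 + 8\right) - 179\right) \left(1 - 7417\right) = \left(8 \cdot 2 - 179\right) \left(-7416\right) = \left(16 - 179\right) \left(-7416\right) = \left(-163\right) \left(-7416\right) = 1208808$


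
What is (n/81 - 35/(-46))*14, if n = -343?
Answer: -90601/1863 ≈ -48.632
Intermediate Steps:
(n/81 - 35/(-46))*14 = (-343/81 - 35/(-46))*14 = (-343*1/81 - 35*(-1/46))*14 = (-343/81 + 35/46)*14 = -12943/3726*14 = -90601/1863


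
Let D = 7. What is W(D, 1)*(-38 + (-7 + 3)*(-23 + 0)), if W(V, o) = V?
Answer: 378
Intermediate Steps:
W(D, 1)*(-38 + (-7 + 3)*(-23 + 0)) = 7*(-38 + (-7 + 3)*(-23 + 0)) = 7*(-38 - 4*(-23)) = 7*(-38 + 92) = 7*54 = 378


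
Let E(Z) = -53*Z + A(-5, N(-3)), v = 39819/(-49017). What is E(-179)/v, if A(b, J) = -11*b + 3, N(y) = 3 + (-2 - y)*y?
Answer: -155955755/13273 ≈ -11750.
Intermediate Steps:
N(y) = 3 + y*(-2 - y)
v = -13273/16339 (v = 39819*(-1/49017) = -13273/16339 ≈ -0.81235)
A(b, J) = 3 - 11*b
E(Z) = 58 - 53*Z (E(Z) = -53*Z + (3 - 11*(-5)) = -53*Z + (3 + 55) = -53*Z + 58 = 58 - 53*Z)
E(-179)/v = (58 - 53*(-179))/(-13273/16339) = (58 + 9487)*(-16339/13273) = 9545*(-16339/13273) = -155955755/13273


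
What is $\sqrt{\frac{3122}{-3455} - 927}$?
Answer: $\frac{i \sqrt{11076408685}}{3455} \approx 30.462 i$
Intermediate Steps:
$\sqrt{\frac{3122}{-3455} - 927} = \sqrt{3122 \left(- \frac{1}{3455}\right) - 927} = \sqrt{- \frac{3122}{3455} - 927} = \sqrt{- \frac{3205907}{3455}} = \frac{i \sqrt{11076408685}}{3455}$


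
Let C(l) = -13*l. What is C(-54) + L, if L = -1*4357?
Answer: -3655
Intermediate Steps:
L = -4357
C(-54) + L = -13*(-54) - 4357 = 702 - 4357 = -3655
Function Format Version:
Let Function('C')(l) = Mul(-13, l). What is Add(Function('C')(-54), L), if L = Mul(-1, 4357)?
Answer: -3655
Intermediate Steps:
L = -4357
Add(Function('C')(-54), L) = Add(Mul(-13, -54), -4357) = Add(702, -4357) = -3655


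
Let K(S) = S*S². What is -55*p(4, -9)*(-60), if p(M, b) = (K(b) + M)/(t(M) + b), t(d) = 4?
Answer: 478500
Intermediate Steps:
K(S) = S³
p(M, b) = (M + b³)/(4 + b) (p(M, b) = (b³ + M)/(4 + b) = (M + b³)/(4 + b))
-55*p(4, -9)*(-60) = -55*(4 + (-9)³)/(4 - 9)*(-60) = -55*(4 - 729)/(-5)*(-60) = -(-11)*(-725)*(-60) = -55*145*(-60) = -7975*(-60) = 478500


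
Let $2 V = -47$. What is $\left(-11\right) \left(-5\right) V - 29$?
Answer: $- \frac{2643}{2} \approx -1321.5$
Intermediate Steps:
$V = - \frac{47}{2}$ ($V = \frac{1}{2} \left(-47\right) = - \frac{47}{2} \approx -23.5$)
$\left(-11\right) \left(-5\right) V - 29 = \left(-11\right) \left(-5\right) \left(- \frac{47}{2}\right) - 29 = 55 \left(- \frac{47}{2}\right) - 29 = - \frac{2585}{2} - 29 = - \frac{2643}{2}$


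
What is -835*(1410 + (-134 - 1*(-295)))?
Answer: -1311785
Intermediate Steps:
-835*(1410 + (-134 - 1*(-295))) = -835*(1410 + (-134 + 295)) = -835*(1410 + 161) = -835*1571 = -1311785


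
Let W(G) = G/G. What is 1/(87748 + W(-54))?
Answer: 1/87749 ≈ 1.1396e-5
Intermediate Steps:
W(G) = 1
1/(87748 + W(-54)) = 1/(87748 + 1) = 1/87749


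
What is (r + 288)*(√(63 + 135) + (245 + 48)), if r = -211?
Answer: 22561 + 231*√22 ≈ 23645.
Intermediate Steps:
(r + 288)*(√(63 + 135) + (245 + 48)) = (-211 + 288)*(√(63 + 135) + (245 + 48)) = 77*(√198 + 293) = 77*(3*√22 + 293) = 77*(293 + 3*√22) = 22561 + 231*√22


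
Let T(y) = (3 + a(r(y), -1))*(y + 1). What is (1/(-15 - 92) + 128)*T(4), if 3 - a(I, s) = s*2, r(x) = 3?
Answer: 547800/107 ≈ 5119.6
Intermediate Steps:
a(I, s) = 3 - 2*s (a(I, s) = 3 - s*2 = 3 - 2*s)
T(y) = 8 + 8*y (T(y) = (3 + (3 - 2*(-1)))*(y + 1) = (3 + (3 + 2))*(1 + y) = (3 + 5)*(1 + y) = 8*(1 + y) = 8 + 8*y)
(1/(-15 - 92) + 128)*T(4) = (1/(-15 - 92) + 128)*(8 + 8*4) = (1/(-107) + 128)*(8 + 32) = (-1/107 + 128)*40 = (13695/107)*40 = 547800/107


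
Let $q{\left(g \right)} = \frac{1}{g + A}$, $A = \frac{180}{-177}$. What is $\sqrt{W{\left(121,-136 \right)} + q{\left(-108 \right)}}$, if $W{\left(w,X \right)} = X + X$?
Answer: $\frac{i \sqrt{703324326}}{1608} \approx 16.493 i$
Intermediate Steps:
$W{\left(w,X \right)} = 2 X$
$A = - \frac{60}{59}$ ($A = 180 \left(- \frac{1}{177}\right) = - \frac{60}{59} \approx -1.0169$)
$q{\left(g \right)} = \frac{1}{- \frac{60}{59} + g}$ ($q{\left(g \right)} = \frac{1}{g - \frac{60}{59}} = \frac{1}{- \frac{60}{59} + g}$)
$\sqrt{W{\left(121,-136 \right)} + q{\left(-108 \right)}} = \sqrt{2 \left(-136\right) + \frac{59}{-60 + 59 \left(-108\right)}} = \sqrt{-272 + \frac{59}{-60 - 6372}} = \sqrt{-272 + \frac{59}{-6432}} = \sqrt{-272 + 59 \left(- \frac{1}{6432}\right)} = \sqrt{-272 - \frac{59}{6432}} = \sqrt{- \frac{1749563}{6432}} = \frac{i \sqrt{703324326}}{1608}$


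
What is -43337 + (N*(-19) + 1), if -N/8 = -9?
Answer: -44704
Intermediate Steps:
N = 72 (N = -8*(-9) = 72)
-43337 + (N*(-19) + 1) = -43337 + (72*(-19) + 1) = -43337 + (-1368 + 1) = -43337 - 1367 = -44704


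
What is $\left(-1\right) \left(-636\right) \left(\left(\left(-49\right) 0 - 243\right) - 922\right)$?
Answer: $-740940$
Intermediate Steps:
$\left(-1\right) \left(-636\right) \left(\left(\left(-49\right) 0 - 243\right) - 922\right) = 636 \left(\left(0 - 243\right) - 922\right) = 636 \left(-243 - 922\right) = 636 \left(-1165\right) = -740940$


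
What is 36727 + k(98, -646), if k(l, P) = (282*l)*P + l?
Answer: -17816031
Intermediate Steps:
k(l, P) = l + 282*P*l (k(l, P) = 282*P*l + l = l + 282*P*l)
36727 + k(98, -646) = 36727 + 98*(1 + 282*(-646)) = 36727 + 98*(1 - 182172) = 36727 + 98*(-182171) = 36727 - 17852758 = -17816031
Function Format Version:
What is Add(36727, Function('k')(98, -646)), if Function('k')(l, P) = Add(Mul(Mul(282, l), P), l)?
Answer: -17816031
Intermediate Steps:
Function('k')(l, P) = Add(l, Mul(282, P, l)) (Function('k')(l, P) = Add(Mul(282, P, l), l) = Add(l, Mul(282, P, l)))
Add(36727, Function('k')(98, -646)) = Add(36727, Mul(98, Add(1, Mul(282, -646)))) = Add(36727, Mul(98, Add(1, -182172))) = Add(36727, Mul(98, -182171)) = Add(36727, -17852758) = -17816031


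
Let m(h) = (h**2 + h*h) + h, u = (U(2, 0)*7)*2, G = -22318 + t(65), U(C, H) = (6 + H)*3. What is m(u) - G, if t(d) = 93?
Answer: 149485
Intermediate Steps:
U(C, H) = 18 + 3*H
G = -22225 (G = -22318 + 93 = -22225)
u = 252 (u = ((18 + 3*0)*7)*2 = ((18 + 0)*7)*2 = (18*7)*2 = 126*2 = 252)
m(h) = h + 2*h**2 (m(h) = (h**2 + h**2) + h = 2*h**2 + h = h + 2*h**2)
m(u) - G = 252*(1 + 2*252) - 1*(-22225) = 252*(1 + 504) + 22225 = 252*505 + 22225 = 127260 + 22225 = 149485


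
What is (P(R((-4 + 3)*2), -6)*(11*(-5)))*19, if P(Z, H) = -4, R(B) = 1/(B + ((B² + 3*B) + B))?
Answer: 4180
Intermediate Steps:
R(B) = 1/(B² + 5*B) (R(B) = 1/(B + (B² + 4*B)) = 1/(B² + 5*B))
(P(R((-4 + 3)*2), -6)*(11*(-5)))*19 = -44*(-5)*19 = -4*(-55)*19 = 220*19 = 4180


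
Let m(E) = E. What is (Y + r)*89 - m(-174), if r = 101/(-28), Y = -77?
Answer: -196001/28 ≈ -7000.0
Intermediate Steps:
r = -101/28 (r = 101*(-1/28) = -101/28 ≈ -3.6071)
(Y + r)*89 - m(-174) = (-77 - 101/28)*89 - 1*(-174) = -2257/28*89 + 174 = -200873/28 + 174 = -196001/28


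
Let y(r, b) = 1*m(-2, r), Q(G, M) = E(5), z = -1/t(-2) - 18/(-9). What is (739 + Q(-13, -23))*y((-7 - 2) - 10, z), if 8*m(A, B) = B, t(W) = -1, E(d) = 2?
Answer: -14079/8 ≈ -1759.9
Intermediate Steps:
z = 3 (z = -1/(-1) - 18/(-9) = -1*(-1) - 18*(-⅑) = 1 + 2 = 3)
Q(G, M) = 2
m(A, B) = B/8
y(r, b) = r/8 (y(r, b) = 1*(r/8) = r/8)
(739 + Q(-13, -23))*y((-7 - 2) - 10, z) = (739 + 2)*(((-7 - 2) - 10)/8) = 741*((-9 - 10)/8) = 741*((⅛)*(-19)) = 741*(-19/8) = -14079/8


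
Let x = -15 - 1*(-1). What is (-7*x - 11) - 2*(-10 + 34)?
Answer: 39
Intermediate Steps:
x = -14 (x = -15 + 1 = -14)
(-7*x - 11) - 2*(-10 + 34) = (-7*(-14) - 11) - 2*(-10 + 34) = (98 - 11) - 2*24 = 87 - 1*48 = 87 - 48 = 39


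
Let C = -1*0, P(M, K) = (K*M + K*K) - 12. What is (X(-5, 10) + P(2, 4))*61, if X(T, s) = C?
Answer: 732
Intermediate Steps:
P(M, K) = -12 + K² + K*M (P(M, K) = (K*M + K²) - 12 = (K² + K*M) - 12 = -12 + K² + K*M)
C = 0
X(T, s) = 0
(X(-5, 10) + P(2, 4))*61 = (0 + (-12 + 4² + 4*2))*61 = (0 + (-12 + 16 + 8))*61 = (0 + 12)*61 = 12*61 = 732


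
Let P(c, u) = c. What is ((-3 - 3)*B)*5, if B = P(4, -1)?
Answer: -120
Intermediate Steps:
B = 4
((-3 - 3)*B)*5 = ((-3 - 3)*4)*5 = -6*4*5 = -24*5 = -120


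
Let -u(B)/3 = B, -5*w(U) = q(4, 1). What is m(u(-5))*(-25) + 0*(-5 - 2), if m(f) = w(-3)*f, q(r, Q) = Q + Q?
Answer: 150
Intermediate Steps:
q(r, Q) = 2*Q
w(U) = -⅖ (w(U) = -2/5 = -⅕*2 = -⅖)
u(B) = -3*B
m(f) = -2*f/5
m(u(-5))*(-25) + 0*(-5 - 2) = -(-6)*(-5)/5*(-25) + 0*(-5 - 2) = -⅖*15*(-25) + 0*(-7) = -6*(-25) + 0 = 150 + 0 = 150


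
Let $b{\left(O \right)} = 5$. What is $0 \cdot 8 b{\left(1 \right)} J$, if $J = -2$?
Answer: $0$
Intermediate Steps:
$0 \cdot 8 b{\left(1 \right)} J = 0 \cdot 8 \cdot 5 \left(-2\right) = 0 \cdot 5 \left(-2\right) = 0 \left(-2\right) = 0$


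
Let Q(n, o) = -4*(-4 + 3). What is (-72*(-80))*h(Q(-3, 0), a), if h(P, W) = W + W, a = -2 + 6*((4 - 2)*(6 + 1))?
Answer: 944640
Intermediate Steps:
Q(n, o) = 4 (Q(n, o) = -4*(-1) = 4)
a = 82 (a = -2 + 6*(2*7) = -2 + 6*14 = -2 + 84 = 82)
h(P, W) = 2*W
(-72*(-80))*h(Q(-3, 0), a) = (-72*(-80))*(2*82) = 5760*164 = 944640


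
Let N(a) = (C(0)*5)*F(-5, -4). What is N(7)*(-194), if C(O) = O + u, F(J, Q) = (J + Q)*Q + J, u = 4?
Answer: -120280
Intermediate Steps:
F(J, Q) = J + Q*(J + Q) (F(J, Q) = Q*(J + Q) + J = J + Q*(J + Q))
C(O) = 4 + O (C(O) = O + 4 = 4 + O)
N(a) = 620 (N(a) = ((4 + 0)*5)*(-5 + (-4)**2 - 5*(-4)) = (4*5)*(-5 + 16 + 20) = 20*31 = 620)
N(7)*(-194) = 620*(-194) = -120280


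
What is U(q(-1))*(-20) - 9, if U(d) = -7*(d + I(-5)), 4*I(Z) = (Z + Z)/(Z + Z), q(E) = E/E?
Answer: 166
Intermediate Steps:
q(E) = 1
I(Z) = 1/4 (I(Z) = ((Z + Z)/(Z + Z))/4 = ((2*Z)/((2*Z)))/4 = ((2*Z)*(1/(2*Z)))/4 = (1/4)*1 = 1/4)
U(d) = -7/4 - 7*d (U(d) = -7*(d + 1/4) = -7*(1/4 + d) = -7/4 - 7*d)
U(q(-1))*(-20) - 9 = (-7/4 - 7*1)*(-20) - 9 = (-7/4 - 7)*(-20) - 9 = -35/4*(-20) - 9 = 175 - 9 = 166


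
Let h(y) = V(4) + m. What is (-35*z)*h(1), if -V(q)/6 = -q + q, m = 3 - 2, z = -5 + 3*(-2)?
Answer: 385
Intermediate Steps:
z = -11 (z = -5 - 6 = -11)
m = 1
V(q) = 0 (V(q) = -6*(-q + q) = -6*0 = 0)
h(y) = 1 (h(y) = 0 + 1 = 1)
(-35*z)*h(1) = -35*(-11)*1 = 385*1 = 385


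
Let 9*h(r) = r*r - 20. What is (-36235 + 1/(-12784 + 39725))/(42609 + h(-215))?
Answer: -4392932103/5788085263 ≈ -0.75896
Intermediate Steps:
h(r) = -20/9 + r²/9 (h(r) = (r*r - 20)/9 = (r² - 20)/9 = (-20 + r²)/9 = -20/9 + r²/9)
(-36235 + 1/(-12784 + 39725))/(42609 + h(-215)) = (-36235 + 1/(-12784 + 39725))/(42609 + (-20/9 + (⅑)*(-215)²)) = (-36235 + 1/26941)/(42609 + (-20/9 + (⅑)*46225)) = (-36235 + 1/26941)/(42609 + (-20/9 + 46225/9)) = -976207134/(26941*(42609 + 46205/9)) = -976207134/(26941*429686/9) = -976207134/26941*9/429686 = -4392932103/5788085263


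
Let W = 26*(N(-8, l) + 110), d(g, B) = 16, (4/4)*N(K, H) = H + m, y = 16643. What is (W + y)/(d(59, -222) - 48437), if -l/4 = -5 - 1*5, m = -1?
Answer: -20517/48421 ≈ -0.42372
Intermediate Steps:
l = 40 (l = -4*(-5 - 1*5) = -4*(-5 - 5) = -4*(-10) = 40)
N(K, H) = -1 + H (N(K, H) = H - 1 = -1 + H)
W = 3874 (W = 26*((-1 + 40) + 110) = 26*(39 + 110) = 26*149 = 3874)
(W + y)/(d(59, -222) - 48437) = (3874 + 16643)/(16 - 48437) = 20517/(-48421) = 20517*(-1/48421) = -20517/48421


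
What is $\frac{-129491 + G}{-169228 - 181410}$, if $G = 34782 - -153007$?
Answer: $- \frac{29149}{175319} \approx -0.16626$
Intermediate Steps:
$G = 187789$ ($G = 34782 + 153007 = 187789$)
$\frac{-129491 + G}{-169228 - 181410} = \frac{-129491 + 187789}{-169228 - 181410} = \frac{58298}{-350638} = 58298 \left(- \frac{1}{350638}\right) = - \frac{29149}{175319}$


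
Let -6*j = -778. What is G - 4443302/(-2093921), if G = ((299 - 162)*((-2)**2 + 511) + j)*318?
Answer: 47066582759106/2093921 ≈ 2.2478e+7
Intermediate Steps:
j = 389/3 (j = -1/6*(-778) = 389/3 ≈ 129.67)
G = 22477724 (G = ((299 - 162)*((-2)**2 + 511) + 389/3)*318 = (137*(4 + 511) + 389/3)*318 = (137*515 + 389/3)*318 = (70555 + 389/3)*318 = (212054/3)*318 = 22477724)
G - 4443302/(-2093921) = 22477724 - 4443302/(-2093921) = 22477724 - 4443302*(-1)/2093921 = 22477724 - 1*(-4443302/2093921) = 22477724 + 4443302/2093921 = 47066582759106/2093921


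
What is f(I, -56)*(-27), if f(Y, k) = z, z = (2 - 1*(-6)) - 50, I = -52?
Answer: 1134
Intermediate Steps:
z = -42 (z = (2 + 6) - 50 = 8 - 50 = -42)
f(Y, k) = -42
f(I, -56)*(-27) = -42*(-27) = 1134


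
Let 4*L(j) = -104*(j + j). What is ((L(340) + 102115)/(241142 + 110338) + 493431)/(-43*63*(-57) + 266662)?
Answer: 11562080821/9866629400 ≈ 1.1718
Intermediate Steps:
L(j) = -52*j (L(j) = (-104*(j + j))/4 = (-208*j)/4 = -52*j)
((L(340) + 102115)/(241142 + 110338) + 493431)/(-43*63*(-57) + 266662) = ((-52*340 + 102115)/(241142 + 110338) + 493431)/(-43*63*(-57) + 266662) = ((-17680 + 102115)/351480 + 493431)/(-2709*(-57) + 266662) = (84435*(1/351480) + 493431)/(154413 + 266662) = (5629/23432 + 493431)/421075 = (11562080821/23432)*(1/421075) = 11562080821/9866629400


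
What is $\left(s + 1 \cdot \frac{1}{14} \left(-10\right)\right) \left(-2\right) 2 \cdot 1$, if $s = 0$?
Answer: $\frac{20}{7} \approx 2.8571$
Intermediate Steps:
$\left(s + 1 \cdot \frac{1}{14} \left(-10\right)\right) \left(-2\right) 2 \cdot 1 = \left(0 + 1 \cdot \frac{1}{14} \left(-10\right)\right) \left(-2\right) 2 \cdot 1 = \left(0 + 1 \cdot \frac{1}{14} \left(-10\right)\right) \left(\left(-4\right) 1\right) = \left(0 + \frac{1}{14} \left(-10\right)\right) \left(-4\right) = \left(0 - \frac{5}{7}\right) \left(-4\right) = \left(- \frac{5}{7}\right) \left(-4\right) = \frac{20}{7}$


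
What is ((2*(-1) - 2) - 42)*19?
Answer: -874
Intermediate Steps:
((2*(-1) - 2) - 42)*19 = ((-2 - 2) - 42)*19 = (-4 - 42)*19 = -46*19 = -874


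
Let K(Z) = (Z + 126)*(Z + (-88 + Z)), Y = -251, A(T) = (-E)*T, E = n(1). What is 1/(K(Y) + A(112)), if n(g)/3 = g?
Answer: 1/73414 ≈ 1.3621e-5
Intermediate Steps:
n(g) = 3*g
E = 3 (E = 3*1 = 3)
A(T) = -3*T (A(T) = (-1*3)*T = -3*T)
K(Z) = (-88 + 2*Z)*(126 + Z) (K(Z) = (126 + Z)*(-88 + 2*Z) = (-88 + 2*Z)*(126 + Z))
1/(K(Y) + A(112)) = 1/((-11088 + 2*(-251)² + 164*(-251)) - 3*112) = 1/((-11088 + 2*63001 - 41164) - 336) = 1/((-11088 + 126002 - 41164) - 336) = 1/(73750 - 336) = 1/73414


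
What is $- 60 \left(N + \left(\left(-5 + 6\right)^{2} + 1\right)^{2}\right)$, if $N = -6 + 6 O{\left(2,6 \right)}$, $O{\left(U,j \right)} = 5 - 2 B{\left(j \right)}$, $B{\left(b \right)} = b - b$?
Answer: $-1680$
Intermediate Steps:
$B{\left(b \right)} = 0$
$O{\left(U,j \right)} = 5$ ($O{\left(U,j \right)} = 5 - 0 = 5 + 0 = 5$)
$N = 24$ ($N = -6 + 6 \cdot 5 = -6 + 30 = 24$)
$- 60 \left(N + \left(\left(-5 + 6\right)^{2} + 1\right)^{2}\right) = - 60 \left(24 + \left(\left(-5 + 6\right)^{2} + 1\right)^{2}\right) = - 60 \left(24 + \left(1^{2} + 1\right)^{2}\right) = - 60 \left(24 + \left(1 + 1\right)^{2}\right) = - 60 \left(24 + 2^{2}\right) = - 60 \left(24 + 4\right) = \left(-60\right) 28 = -1680$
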